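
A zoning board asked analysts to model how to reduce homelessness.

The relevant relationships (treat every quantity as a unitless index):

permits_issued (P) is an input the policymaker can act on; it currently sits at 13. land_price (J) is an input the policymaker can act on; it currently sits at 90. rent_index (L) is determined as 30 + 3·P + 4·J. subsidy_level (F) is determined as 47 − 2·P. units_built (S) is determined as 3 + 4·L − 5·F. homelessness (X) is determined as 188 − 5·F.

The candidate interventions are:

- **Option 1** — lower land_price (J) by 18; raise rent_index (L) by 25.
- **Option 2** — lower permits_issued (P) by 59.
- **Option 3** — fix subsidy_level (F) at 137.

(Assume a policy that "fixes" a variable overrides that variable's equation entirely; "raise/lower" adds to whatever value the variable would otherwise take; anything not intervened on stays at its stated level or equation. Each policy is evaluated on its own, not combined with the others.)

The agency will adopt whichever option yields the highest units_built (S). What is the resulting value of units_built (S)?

1426

Option 1 (J − 18, L + 25):
  P = 13
  J = 90 − 18 = 72
  L = 30 + 3·13 + 4·72 (+25 from intervention) = 382
  F = 47 − 2·13 = 21
  S = 3 + 4·382 − 5·21 = 1426
Option 2 (P − 59):
  P = 13 − 59 = -46
  J = 90
  L = 30 + 3·(-46) + 4·90 = 252
  F = 47 − 2·(-46) = 139
  S = 3 + 4·252 − 5·139 = 316
Option 3 (F := 137):
  P = 13
  J = 90
  L = 30 + 3·13 + 4·90 = 429
  F = 137
  S = 3 + 4·429 − 5·137 = 1034
Comparing — Option 1: S=1426, Option 2: S=316, Option 3: S=1034. Highest is 1426 (Option 1).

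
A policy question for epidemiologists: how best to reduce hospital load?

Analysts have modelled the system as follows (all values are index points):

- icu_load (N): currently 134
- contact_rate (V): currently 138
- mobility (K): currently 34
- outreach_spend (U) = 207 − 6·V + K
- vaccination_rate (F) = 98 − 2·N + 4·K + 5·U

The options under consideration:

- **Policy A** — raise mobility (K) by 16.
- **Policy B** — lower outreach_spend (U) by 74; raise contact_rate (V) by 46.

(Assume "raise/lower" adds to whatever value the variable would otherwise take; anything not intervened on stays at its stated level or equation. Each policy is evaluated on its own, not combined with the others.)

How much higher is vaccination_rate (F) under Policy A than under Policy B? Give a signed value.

Policy A (K + 16):
  N = 134
  V = 138
  K = 34 + 16 = 50
  U = 207 − 6·138 + 50 = -571
  F = 98 − 2·134 + 4·50 + 5·(-571) = -2825
Policy B (U − 74, V + 46):
  N = 134
  V = 138 + 46 = 184
  K = 34
  U = 207 − 6·184 + 34 (−74 from intervention) = -937
  F = 98 − 2·134 + 4·34 + 5·(-937) = -4719
F: -2825 − (-4719) = 1894

1894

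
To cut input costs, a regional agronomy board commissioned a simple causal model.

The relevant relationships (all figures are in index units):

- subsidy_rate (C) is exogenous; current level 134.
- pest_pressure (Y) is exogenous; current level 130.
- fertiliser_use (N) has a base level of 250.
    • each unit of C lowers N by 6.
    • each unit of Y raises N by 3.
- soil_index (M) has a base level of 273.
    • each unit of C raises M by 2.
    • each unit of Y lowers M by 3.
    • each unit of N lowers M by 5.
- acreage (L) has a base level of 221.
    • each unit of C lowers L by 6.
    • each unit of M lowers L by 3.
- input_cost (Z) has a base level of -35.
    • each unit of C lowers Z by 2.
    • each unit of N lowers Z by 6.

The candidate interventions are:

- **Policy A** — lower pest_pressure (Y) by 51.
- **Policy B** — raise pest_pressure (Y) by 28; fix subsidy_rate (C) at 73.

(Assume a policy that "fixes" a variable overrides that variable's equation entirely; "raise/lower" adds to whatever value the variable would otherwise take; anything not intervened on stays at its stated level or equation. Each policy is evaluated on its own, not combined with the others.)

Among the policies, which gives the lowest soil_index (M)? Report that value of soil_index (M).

Policy A (Y − 51):
  C = 134
  Y = 130 − 51 = 79
  N = 250 − 6·134 + 3·79 = -317
  M = 273 + 2·134 − 3·79 − 5·(-317) = 1889
Policy B (Y + 28, C := 73):
  C = 73
  Y = 130 + 28 = 158
  N = 250 − 6·73 + 3·158 = 286
  M = 273 + 2·73 − 3·158 − 5·286 = -1485
Comparing — Policy A: M=1889, Policy B: M=-1485. Lowest is -1485 (Policy B).

-1485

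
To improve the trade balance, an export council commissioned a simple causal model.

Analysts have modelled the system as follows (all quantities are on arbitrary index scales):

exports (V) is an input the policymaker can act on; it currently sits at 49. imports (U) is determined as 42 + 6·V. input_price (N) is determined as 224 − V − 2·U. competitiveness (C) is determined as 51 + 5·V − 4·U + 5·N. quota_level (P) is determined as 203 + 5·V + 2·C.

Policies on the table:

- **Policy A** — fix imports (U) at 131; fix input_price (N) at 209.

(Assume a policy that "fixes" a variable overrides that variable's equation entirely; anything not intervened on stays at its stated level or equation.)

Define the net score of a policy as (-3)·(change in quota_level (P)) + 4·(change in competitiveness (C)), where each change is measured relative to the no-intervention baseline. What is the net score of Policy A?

Baseline:
  V = 49
  U = 42 + 6·49 = 336
  N = 224 − 49 − 2·336 = -497
  C = 51 + 5·49 − 4·336 + 5·(-497) = -3533
  P = 203 + 5·49 + 2·(-3533) = -6618
Policy A (U := 131, N := 209):
  V = 49
  U = 131
  N = 209
  C = 51 + 5·49 − 4·131 + 5·209 = 817
  P = 203 + 5·49 + 2·817 = 2082
ΔP = 2082 − (-6618) = 8700; ΔC = 817 − (-3533) = 4350
Score = (-3)·8700 + 4·4350 = -8700

-8700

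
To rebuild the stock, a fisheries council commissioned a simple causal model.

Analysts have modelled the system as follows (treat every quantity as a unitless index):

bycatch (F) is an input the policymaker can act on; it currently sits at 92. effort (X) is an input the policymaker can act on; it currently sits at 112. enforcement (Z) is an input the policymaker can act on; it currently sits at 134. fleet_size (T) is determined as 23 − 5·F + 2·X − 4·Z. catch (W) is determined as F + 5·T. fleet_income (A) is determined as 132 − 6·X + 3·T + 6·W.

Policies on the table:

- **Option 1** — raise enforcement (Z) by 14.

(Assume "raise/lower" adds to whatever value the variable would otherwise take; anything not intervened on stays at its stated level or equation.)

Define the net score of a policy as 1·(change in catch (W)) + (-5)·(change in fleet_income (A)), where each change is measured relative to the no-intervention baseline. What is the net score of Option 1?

8960

Baseline:
  F = 92
  X = 112
  Z = 134
  T = 23 − 5·92 + 2·112 − 4·134 = -749
  W = 0 + 92 + 5·(-749) = -3653
  A = 132 − 6·112 + 3·(-749) + 6·(-3653) = -24705
Option 1 (Z + 14):
  F = 92
  X = 112
  Z = 134 + 14 = 148
  T = 23 − 5·92 + 2·112 − 4·148 = -805
  W = 0 + 92 + 5·(-805) = -3933
  A = 132 − 6·112 + 3·(-805) + 6·(-3933) = -26553
ΔW = -3933 − (-3653) = -280; ΔA = -26553 − (-24705) = -1848
Score = 1·(-280) + (-5)·(-1848) = 8960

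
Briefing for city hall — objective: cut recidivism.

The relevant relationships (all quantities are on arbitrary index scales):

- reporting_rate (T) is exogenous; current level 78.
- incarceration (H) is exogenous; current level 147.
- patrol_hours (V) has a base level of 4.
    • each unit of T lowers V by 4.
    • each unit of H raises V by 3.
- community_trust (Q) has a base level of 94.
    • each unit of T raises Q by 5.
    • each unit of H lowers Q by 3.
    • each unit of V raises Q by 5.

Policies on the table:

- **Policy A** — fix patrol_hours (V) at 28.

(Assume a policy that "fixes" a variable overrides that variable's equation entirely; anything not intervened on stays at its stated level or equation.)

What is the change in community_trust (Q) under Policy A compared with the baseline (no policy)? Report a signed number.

Baseline:
  T = 78
  H = 147
  V = 4 − 4·78 + 3·147 = 133
  Q = 94 + 5·78 − 3·147 + 5·133 = 708
Policy A (V := 28):
  T = 78
  H = 147
  V = 28
  Q = 94 + 5·78 − 3·147 + 5·28 = 183
Change in Q: 183 − 708 = -525

-525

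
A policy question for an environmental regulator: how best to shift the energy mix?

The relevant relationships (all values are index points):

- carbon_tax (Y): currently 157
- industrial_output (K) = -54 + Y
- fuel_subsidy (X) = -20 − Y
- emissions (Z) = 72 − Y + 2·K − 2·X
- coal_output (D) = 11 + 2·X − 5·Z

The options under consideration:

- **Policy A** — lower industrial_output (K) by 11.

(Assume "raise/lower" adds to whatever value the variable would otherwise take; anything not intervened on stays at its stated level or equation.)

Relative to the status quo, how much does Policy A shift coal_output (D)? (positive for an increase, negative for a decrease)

Baseline:
  Y = 157
  K = -54 + 157 = 103
  X = -20 − 157 = -177
  Z = 72 − 157 + 2·103 − 2·(-177) = 475
  D = 11 + 2·(-177) − 5·475 = -2718
Policy A (K − 11):
  Y = 157
  K = -54 + 157 (−11 from intervention) = 92
  X = -20 − 157 = -177
  Z = 72 − 157 + 2·92 − 2·(-177) = 453
  D = 11 + 2·(-177) − 5·453 = -2608
Change in D: -2608 − (-2718) = 110

110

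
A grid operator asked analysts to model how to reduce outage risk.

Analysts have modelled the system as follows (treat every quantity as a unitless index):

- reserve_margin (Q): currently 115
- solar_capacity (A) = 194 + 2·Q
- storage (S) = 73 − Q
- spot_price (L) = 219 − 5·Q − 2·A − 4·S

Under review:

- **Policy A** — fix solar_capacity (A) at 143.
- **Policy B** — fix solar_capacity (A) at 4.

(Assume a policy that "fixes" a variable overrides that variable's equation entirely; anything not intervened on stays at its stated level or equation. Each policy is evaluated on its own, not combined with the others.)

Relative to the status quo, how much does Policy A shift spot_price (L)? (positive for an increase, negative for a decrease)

Baseline:
  Q = 115
  A = 194 + 2·115 = 424
  S = 73 − 115 = -42
  L = 219 − 5·115 − 2·424 − 4·(-42) = -1036
Policy A (A := 143):
  Q = 115
  A = 143
  S = 73 − 115 = -42
  L = 219 − 5·115 − 2·143 − 4·(-42) = -474
Change in L: -474 − (-1036) = 562

562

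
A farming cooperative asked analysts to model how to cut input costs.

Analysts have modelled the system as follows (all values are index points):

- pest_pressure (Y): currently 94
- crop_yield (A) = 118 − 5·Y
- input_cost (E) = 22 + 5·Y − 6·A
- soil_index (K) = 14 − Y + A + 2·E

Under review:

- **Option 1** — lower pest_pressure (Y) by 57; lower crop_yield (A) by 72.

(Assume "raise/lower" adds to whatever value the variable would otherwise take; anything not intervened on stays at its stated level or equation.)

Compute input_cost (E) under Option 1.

1041

Option 1 (Y − 57, A − 72):
  Y = 94 − 57 = 37
  A = 118 − 5·37 (−72 from intervention) = -139
  E = 22 + 5·37 − 6·(-139) = 1041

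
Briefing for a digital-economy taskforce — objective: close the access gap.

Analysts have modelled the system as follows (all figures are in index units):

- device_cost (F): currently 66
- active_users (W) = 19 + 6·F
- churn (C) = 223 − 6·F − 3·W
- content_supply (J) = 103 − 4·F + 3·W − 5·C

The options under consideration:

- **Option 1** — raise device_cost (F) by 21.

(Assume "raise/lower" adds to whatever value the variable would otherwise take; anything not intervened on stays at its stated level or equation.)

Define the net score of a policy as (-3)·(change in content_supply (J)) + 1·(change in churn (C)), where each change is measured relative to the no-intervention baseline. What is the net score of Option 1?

-8946

Baseline:
  F = 66
  W = 19 + 6·66 = 415
  C = 223 − 6·66 − 3·415 = -1418
  J = 103 − 4·66 + 3·415 − 5·(-1418) = 8174
Option 1 (F + 21):
  F = 66 + 21 = 87
  W = 19 + 6·87 = 541
  C = 223 − 6·87 − 3·541 = -1922
  J = 103 − 4·87 + 3·541 − 5·(-1922) = 10988
ΔJ = 10988 − 8174 = 2814; ΔC = -1922 − (-1418) = -504
Score = (-3)·2814 + 1·(-504) = -8946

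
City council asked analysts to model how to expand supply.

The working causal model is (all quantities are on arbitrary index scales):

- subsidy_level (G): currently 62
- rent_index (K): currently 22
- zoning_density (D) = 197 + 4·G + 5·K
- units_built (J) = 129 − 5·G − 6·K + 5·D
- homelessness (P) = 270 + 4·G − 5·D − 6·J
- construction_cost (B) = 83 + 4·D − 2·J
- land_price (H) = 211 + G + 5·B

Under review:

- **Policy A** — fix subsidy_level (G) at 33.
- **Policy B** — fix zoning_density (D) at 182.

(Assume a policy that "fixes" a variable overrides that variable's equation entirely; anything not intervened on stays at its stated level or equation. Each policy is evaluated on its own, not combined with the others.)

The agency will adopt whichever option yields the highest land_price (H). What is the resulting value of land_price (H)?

-1642

Policy A (G := 33):
  G = 33
  K = 22
  D = 197 + 4·33 + 5·22 = 439
  J = 129 − 5·33 − 6·22 + 5·439 = 2027
  B = 83 + 4·439 − 2·2027 = -2215
  H = 211 + 33 + 5·(-2215) = -10831
Policy B (D := 182):
  G = 62
  K = 22
  D = 182
  J = 129 − 5·62 − 6·22 + 5·182 = 597
  B = 83 + 4·182 − 2·597 = -383
  H = 211 + 62 + 5·(-383) = -1642
Comparing — Policy A: H=-10831, Policy B: H=-1642. Highest is -1642 (Policy B).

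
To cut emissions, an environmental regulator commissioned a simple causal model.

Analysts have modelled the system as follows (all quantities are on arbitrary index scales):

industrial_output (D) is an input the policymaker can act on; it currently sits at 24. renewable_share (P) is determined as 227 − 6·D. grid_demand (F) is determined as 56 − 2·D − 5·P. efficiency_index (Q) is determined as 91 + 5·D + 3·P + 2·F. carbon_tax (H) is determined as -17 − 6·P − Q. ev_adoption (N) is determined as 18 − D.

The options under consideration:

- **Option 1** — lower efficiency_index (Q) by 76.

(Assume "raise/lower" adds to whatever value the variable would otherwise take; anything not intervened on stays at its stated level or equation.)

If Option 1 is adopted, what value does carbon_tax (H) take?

-85

Option 1 (Q − 76):
  D = 24
  P = 227 − 6·24 = 83
  F = 56 − 2·24 − 5·83 = -407
  Q = 91 + 5·24 + 3·83 + 2·(-407) (−76 from intervention) = -430
  H = -17 − 6·83 − (-430) = -85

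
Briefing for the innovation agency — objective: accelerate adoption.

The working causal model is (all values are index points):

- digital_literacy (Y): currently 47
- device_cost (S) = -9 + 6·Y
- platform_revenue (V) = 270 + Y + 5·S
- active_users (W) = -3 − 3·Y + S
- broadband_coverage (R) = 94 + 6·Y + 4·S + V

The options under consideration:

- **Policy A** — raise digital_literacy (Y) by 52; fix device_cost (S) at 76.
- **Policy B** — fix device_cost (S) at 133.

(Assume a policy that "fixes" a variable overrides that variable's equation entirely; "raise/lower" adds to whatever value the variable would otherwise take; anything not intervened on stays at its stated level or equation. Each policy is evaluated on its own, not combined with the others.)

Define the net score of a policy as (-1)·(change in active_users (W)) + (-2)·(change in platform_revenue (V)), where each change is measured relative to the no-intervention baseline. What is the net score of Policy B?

Baseline:
  Y = 47
  S = -9 + 6·47 = 273
  V = 270 + 47 + 5·273 = 1682
  W = -3 − 3·47 + 273 = 129
Policy B (S := 133):
  Y = 47
  S = 133
  V = 270 + 47 + 5·133 = 982
  W = -3 − 3·47 + 133 = -11
ΔW = -11 − 129 = -140; ΔV = 982 − 1682 = -700
Score = (-1)·(-140) + (-2)·(-700) = 1540

1540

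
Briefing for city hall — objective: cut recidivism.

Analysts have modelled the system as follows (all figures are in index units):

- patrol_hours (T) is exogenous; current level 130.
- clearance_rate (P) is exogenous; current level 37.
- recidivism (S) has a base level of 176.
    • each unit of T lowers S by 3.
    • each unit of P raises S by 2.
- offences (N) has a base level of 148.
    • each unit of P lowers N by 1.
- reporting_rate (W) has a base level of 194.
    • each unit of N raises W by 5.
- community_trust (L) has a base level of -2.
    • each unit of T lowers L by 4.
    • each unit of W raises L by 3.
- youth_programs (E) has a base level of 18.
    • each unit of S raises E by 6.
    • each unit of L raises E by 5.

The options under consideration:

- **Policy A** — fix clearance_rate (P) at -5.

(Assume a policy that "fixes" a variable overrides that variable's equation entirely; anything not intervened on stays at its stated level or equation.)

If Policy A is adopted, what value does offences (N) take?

153

Policy A (P := -5):
  P = -5
  N = 148 − (-5) = 153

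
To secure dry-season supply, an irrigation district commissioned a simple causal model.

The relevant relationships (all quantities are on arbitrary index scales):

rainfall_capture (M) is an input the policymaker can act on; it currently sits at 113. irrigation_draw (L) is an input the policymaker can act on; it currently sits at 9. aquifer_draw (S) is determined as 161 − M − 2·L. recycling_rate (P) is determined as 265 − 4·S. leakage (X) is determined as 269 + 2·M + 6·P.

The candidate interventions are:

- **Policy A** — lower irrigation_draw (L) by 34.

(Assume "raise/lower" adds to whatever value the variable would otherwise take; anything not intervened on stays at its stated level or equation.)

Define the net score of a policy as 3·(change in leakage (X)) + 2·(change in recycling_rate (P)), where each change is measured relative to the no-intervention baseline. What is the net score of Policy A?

-5440

Baseline:
  M = 113
  L = 9
  S = 161 − 113 − 2·9 = 30
  P = 265 − 4·30 = 145
  X = 269 + 2·113 + 6·145 = 1365
Policy A (L − 34):
  M = 113
  L = 9 − 34 = -25
  S = 161 − 113 − 2·(-25) = 98
  P = 265 − 4·98 = -127
  X = 269 + 2·113 + 6·(-127) = -267
ΔX = -267 − 1365 = -1632; ΔP = -127 − 145 = -272
Score = 3·(-1632) + 2·(-272) = -5440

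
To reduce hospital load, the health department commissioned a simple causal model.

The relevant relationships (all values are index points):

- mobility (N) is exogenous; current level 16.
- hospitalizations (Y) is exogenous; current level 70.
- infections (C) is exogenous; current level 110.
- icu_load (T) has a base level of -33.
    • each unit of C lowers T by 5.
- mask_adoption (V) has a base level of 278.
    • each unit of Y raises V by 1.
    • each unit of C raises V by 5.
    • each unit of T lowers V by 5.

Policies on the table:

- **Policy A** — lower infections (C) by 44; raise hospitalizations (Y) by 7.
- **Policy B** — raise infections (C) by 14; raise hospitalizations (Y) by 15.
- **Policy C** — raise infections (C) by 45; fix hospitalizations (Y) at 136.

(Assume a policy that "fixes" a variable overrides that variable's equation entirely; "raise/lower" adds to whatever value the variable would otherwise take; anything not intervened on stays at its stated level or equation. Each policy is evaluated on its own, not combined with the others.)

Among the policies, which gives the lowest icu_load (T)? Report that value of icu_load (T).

Policy A (C − 44, Y + 7):
  C = 110 − 44 = 66
  T = -33 − 5·66 = -363
Policy B (C + 14, Y + 15):
  C = 110 + 14 = 124
  T = -33 − 5·124 = -653
Policy C (C + 45, Y := 136):
  C = 110 + 45 = 155
  T = -33 − 5·155 = -808
Comparing — Policy A: T=-363, Policy B: T=-653, Policy C: T=-808. Lowest is -808 (Policy C).

-808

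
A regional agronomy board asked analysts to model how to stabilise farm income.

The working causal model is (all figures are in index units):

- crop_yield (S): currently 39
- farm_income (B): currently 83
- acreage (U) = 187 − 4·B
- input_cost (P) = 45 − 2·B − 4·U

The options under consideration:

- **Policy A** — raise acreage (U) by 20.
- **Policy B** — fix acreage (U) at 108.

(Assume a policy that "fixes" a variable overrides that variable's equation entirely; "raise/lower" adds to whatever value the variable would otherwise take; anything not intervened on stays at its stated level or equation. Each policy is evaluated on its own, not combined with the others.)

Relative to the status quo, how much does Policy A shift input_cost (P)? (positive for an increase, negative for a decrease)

Baseline:
  B = 83
  U = 187 − 4·83 = -145
  P = 45 − 2·83 − 4·(-145) = 459
Policy A (U + 20):
  B = 83
  U = 187 − 4·83 (+20 from intervention) = -125
  P = 45 − 2·83 − 4·(-125) = 379
Change in P: 379 − 459 = -80

-80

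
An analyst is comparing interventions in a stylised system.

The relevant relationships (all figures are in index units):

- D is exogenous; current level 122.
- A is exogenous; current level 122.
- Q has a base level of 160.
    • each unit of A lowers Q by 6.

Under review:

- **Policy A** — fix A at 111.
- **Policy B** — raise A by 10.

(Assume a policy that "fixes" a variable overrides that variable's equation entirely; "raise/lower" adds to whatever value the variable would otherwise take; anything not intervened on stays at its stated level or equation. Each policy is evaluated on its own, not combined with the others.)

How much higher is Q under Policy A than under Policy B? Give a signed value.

126

Policy A (A := 111):
  A = 111
  Q = 160 − 6·111 = -506
Policy B (A + 10):
  A = 122 + 10 = 132
  Q = 160 − 6·132 = -632
Q: -506 − (-632) = 126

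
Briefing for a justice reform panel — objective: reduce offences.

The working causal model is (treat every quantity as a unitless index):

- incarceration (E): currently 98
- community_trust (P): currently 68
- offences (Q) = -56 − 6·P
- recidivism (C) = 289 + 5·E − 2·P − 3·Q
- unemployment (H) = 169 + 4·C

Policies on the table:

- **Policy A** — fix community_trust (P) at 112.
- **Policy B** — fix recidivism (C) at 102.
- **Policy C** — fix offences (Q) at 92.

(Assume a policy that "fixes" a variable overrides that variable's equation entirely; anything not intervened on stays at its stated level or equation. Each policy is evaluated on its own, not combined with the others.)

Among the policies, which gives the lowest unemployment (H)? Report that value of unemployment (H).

Policy A (P := 112):
  E = 98
  P = 112
  Q = -56 − 6·112 = -728
  C = 289 + 5·98 − 2·112 − 3·(-728) = 2739
  H = 169 + 4·2739 = 11125
Policy B (C := 102):
  E = 98
  P = 68
  Q = -56 − 6·68 = -464
  C = 102
  H = 169 + 4·102 = 577
Policy C (Q := 92):
  E = 98
  P = 68
  Q = 92
  C = 289 + 5·98 − 2·68 − 3·92 = 367
  H = 169 + 4·367 = 1637
Comparing — Policy A: H=11125, Policy B: H=577, Policy C: H=1637. Lowest is 577 (Policy B).

577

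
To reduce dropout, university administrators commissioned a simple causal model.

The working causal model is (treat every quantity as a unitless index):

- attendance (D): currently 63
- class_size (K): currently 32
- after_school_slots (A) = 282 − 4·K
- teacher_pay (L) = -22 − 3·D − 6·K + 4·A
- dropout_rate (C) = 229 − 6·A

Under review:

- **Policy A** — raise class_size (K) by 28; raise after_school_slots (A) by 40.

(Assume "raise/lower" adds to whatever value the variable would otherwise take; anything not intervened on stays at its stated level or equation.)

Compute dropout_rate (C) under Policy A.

Policy A (K + 28, A + 40):
  K = 32 + 28 = 60
  A = 282 − 4·60 (+40 from intervention) = 82
  C = 229 − 6·82 = -263

-263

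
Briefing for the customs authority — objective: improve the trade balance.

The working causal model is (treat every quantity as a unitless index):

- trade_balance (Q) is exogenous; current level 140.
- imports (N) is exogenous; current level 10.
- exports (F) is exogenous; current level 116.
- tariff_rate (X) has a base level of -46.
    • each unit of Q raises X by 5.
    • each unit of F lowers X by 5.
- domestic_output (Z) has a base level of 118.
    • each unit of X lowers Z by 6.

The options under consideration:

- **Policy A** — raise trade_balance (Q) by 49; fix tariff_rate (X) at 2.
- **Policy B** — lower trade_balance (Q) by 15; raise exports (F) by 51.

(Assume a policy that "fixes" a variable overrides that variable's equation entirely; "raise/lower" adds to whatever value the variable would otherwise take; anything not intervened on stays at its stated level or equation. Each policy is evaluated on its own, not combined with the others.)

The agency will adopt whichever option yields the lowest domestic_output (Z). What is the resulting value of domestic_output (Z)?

Policy A (Q + 49, X := 2):
  Q = 140 + 49 = 189
  F = 116
  X = 2
  Z = 118 − 6·2 = 106
Policy B (Q − 15, F + 51):
  Q = 140 − 15 = 125
  F = 116 + 51 = 167
  X = -46 + 5·125 − 5·167 = -256
  Z = 118 − 6·(-256) = 1654
Comparing — Policy A: Z=106, Policy B: Z=1654. Lowest is 106 (Policy A).

106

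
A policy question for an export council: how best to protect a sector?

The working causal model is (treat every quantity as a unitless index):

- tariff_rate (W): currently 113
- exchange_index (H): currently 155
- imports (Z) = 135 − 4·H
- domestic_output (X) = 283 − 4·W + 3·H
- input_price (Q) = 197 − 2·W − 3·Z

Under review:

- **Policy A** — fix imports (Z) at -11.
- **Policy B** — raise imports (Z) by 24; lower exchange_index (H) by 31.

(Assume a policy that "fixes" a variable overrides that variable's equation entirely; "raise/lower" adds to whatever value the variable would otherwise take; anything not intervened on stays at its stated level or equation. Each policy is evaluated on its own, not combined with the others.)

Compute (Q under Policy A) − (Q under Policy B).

-978

Policy A (Z := -11):
  W = 113
  H = 155
  Z = -11
  Q = 197 − 2·113 − 3·(-11) = 4
Policy B (Z + 24, H − 31):
  W = 113
  H = 155 − 31 = 124
  Z = 135 − 4·124 (+24 from intervention) = -337
  Q = 197 − 2·113 − 3·(-337) = 982
Q: 4 − 982 = -978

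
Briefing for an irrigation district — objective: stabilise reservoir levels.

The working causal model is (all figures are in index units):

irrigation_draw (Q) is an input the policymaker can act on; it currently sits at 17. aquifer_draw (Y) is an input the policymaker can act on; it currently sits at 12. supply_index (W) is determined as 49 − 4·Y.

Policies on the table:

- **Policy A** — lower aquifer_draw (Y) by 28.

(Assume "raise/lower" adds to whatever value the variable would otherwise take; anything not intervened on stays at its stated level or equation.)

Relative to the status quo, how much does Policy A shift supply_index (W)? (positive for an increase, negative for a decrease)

112

Baseline:
  Y = 12
  W = 49 − 4·12 = 1
Policy A (Y − 28):
  Y = 12 − 28 = -16
  W = 49 − 4·(-16) = 113
Change in W: 113 − 1 = 112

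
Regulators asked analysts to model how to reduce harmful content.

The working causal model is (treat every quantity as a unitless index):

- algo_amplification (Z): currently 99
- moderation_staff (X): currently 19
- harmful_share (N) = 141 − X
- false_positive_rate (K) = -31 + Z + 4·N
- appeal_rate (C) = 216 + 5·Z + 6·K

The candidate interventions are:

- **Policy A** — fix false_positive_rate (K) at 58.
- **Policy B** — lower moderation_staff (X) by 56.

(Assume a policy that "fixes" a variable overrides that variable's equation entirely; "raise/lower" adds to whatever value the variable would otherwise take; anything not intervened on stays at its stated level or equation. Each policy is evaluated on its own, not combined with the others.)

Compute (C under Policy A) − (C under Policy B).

Policy A (K := 58):
  Z = 99
  X = 19
  N = 141 − 19 = 122
  K = 58
  C = 216 + 5·99 + 6·58 = 1059
Policy B (X − 56):
  Z = 99
  X = 19 − 56 = -37
  N = 141 − (-37) = 178
  K = -31 + 99 + 4·178 = 780
  C = 216 + 5·99 + 6·780 = 5391
C: 1059 − 5391 = -4332

-4332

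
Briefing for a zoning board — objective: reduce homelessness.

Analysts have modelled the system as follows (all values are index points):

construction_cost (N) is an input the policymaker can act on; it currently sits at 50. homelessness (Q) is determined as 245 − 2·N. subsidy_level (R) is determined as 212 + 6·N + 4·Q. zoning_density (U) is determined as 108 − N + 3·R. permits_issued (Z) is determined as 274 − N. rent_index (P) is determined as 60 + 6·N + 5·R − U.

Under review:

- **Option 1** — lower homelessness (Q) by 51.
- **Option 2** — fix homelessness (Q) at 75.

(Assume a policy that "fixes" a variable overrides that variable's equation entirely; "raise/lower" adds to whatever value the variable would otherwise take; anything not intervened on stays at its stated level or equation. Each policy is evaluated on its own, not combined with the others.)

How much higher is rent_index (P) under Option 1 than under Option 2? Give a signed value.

Option 1 (Q − 51):
  N = 50
  Q = 245 − 2·50 (−51 from intervention) = 94
  R = 212 + 6·50 + 4·94 = 888
  U = 108 − 50 + 3·888 = 2722
  P = 60 + 6·50 + 5·888 − 2722 = 2078
Option 2 (Q := 75):
  N = 50
  Q = 75
  R = 212 + 6·50 + 4·75 = 812
  U = 108 − 50 + 3·812 = 2494
  P = 60 + 6·50 + 5·812 − 2494 = 1926
P: 2078 − 1926 = 152

152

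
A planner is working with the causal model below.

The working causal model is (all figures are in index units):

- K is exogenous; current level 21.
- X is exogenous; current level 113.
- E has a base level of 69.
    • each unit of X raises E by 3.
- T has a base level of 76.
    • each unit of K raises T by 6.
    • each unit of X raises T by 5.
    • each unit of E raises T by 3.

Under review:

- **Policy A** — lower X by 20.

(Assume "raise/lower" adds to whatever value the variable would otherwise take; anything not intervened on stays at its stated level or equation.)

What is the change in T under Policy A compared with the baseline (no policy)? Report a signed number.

-280

Baseline:
  K = 21
  X = 113
  E = 69 + 3·113 = 408
  T = 76 + 6·21 + 5·113 + 3·408 = 1991
Policy A (X − 20):
  K = 21
  X = 113 − 20 = 93
  E = 69 + 3·93 = 348
  T = 76 + 6·21 + 5·93 + 3·348 = 1711
Change in T: 1711 − 1991 = -280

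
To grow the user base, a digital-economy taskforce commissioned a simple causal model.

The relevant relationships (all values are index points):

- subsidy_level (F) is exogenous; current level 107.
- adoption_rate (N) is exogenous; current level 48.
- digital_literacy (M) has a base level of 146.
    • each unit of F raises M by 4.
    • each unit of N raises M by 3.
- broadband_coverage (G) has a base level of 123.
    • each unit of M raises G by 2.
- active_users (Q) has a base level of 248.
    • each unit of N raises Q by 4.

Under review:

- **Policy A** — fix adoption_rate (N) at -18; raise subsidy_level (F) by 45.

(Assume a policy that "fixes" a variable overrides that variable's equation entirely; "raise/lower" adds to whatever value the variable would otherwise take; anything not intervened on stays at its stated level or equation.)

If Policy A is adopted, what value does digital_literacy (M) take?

700

Policy A (N := -18, F + 45):
  F = 107 + 45 = 152
  N = -18
  M = 146 + 4·152 + 3·(-18) = 700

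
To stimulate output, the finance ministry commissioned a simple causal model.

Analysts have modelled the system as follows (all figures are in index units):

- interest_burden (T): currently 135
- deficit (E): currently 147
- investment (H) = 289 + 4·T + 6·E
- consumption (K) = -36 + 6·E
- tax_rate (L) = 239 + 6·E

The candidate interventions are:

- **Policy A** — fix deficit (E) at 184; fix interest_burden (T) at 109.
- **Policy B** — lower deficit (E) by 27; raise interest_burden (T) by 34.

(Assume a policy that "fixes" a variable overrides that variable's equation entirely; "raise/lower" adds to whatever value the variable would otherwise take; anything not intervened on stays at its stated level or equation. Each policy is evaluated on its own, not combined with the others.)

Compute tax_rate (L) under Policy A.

1343

Policy A (E := 184, T := 109):
  E = 184
  L = 239 + 6·184 = 1343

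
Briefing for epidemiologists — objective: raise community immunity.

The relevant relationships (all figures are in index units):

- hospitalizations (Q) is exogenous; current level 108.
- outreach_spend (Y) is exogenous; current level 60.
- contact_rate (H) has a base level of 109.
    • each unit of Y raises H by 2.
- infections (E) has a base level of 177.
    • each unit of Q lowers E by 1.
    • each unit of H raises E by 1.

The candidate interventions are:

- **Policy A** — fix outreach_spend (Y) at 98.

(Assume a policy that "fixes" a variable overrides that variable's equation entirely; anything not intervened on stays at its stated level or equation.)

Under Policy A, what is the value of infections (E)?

Policy A (Y := 98):
  Q = 108
  Y = 98
  H = 109 + 2·98 = 305
  E = 177 − 108 + 305 = 374

374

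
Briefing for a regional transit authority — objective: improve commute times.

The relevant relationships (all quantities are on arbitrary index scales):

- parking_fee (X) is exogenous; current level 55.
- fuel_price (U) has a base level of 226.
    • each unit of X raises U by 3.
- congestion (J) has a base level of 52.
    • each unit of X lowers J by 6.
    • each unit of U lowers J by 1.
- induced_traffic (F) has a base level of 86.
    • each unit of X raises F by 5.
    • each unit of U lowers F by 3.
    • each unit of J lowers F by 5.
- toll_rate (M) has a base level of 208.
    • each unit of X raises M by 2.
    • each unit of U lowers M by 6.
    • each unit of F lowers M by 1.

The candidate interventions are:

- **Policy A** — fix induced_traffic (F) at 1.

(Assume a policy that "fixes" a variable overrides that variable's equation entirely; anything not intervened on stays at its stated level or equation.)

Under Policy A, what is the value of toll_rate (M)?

-2029

Policy A (F := 1):
  X = 55
  U = 226 + 3·55 = 391
  J = 52 − 6·55 − 391 = -669
  F = 1
  M = 208 + 2·55 − 6·391 − 1 = -2029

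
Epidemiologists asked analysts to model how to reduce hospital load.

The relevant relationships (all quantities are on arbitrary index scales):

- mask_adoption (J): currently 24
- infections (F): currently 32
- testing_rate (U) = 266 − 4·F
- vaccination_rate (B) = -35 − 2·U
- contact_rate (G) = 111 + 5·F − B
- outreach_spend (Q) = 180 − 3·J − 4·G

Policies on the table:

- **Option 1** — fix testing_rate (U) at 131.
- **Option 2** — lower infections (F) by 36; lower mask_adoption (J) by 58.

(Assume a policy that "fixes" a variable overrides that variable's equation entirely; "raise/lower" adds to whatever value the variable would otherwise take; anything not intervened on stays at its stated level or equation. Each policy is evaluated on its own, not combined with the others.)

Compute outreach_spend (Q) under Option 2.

Option 2 (F − 36, J − 58):
  J = 24 − 58 = -34
  F = 32 − 36 = -4
  U = 266 − 4·(-4) = 282
  B = -35 − 2·282 = -599
  G = 111 + 5·(-4) − (-599) = 690
  Q = 180 − 3·(-34) − 4·690 = -2478

-2478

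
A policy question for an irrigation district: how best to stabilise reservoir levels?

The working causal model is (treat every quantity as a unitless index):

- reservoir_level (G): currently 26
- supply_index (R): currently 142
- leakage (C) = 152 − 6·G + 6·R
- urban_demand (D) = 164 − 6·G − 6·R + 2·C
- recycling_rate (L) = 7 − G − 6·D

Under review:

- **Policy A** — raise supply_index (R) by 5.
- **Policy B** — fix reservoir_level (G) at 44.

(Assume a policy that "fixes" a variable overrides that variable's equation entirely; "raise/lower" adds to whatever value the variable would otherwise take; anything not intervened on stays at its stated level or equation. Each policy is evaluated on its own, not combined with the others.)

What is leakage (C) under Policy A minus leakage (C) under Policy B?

138

Policy A (R + 5):
  G = 26
  R = 142 + 5 = 147
  C = 152 − 6·26 + 6·147 = 878
Policy B (G := 44):
  G = 44
  R = 142
  C = 152 − 6·44 + 6·142 = 740
C: 878 − 740 = 138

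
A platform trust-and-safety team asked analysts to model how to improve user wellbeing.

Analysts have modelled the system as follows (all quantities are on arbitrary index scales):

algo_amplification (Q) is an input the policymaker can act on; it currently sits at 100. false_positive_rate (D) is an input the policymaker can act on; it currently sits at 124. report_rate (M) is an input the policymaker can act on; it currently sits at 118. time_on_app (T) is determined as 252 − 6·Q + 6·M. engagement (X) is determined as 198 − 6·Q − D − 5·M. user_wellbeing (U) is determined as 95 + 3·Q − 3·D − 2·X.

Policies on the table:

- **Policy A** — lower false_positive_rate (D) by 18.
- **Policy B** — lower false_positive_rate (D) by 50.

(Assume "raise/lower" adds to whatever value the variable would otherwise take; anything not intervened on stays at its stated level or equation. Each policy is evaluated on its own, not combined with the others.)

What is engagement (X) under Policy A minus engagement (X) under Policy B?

Policy A (D − 18):
  Q = 100
  D = 124 − 18 = 106
  M = 118
  X = 198 − 6·100 − 106 − 5·118 = -1098
Policy B (D − 50):
  Q = 100
  D = 124 − 50 = 74
  M = 118
  X = 198 − 6·100 − 74 − 5·118 = -1066
X: -1098 − (-1066) = -32

-32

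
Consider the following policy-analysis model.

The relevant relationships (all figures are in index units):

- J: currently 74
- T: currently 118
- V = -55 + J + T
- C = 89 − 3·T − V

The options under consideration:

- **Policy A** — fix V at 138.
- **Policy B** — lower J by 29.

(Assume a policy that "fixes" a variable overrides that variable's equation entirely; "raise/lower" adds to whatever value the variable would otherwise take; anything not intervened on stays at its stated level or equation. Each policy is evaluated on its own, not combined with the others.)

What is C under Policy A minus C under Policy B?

-30

Policy A (V := 138):
  J = 74
  T = 118
  V = 138
  C = 89 − 3·118 − 138 = -403
Policy B (J − 29):
  J = 74 − 29 = 45
  T = 118
  V = -55 + 45 + 118 = 108
  C = 89 − 3·118 − 108 = -373
C: -403 − (-373) = -30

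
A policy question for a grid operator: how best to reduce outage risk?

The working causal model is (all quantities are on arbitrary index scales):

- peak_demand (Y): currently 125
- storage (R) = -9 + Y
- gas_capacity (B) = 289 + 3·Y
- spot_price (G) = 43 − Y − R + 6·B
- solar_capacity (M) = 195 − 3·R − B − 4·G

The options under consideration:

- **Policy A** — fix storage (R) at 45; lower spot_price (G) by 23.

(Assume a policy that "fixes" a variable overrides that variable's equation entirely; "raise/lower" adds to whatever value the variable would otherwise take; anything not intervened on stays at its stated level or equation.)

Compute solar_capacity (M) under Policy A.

-15940

Policy A (R := 45, G − 23):
  Y = 125
  R = 45
  B = 289 + 3·125 = 664
  G = 43 − 125 − 45 + 6·664 (−23 from intervention) = 3834
  M = 195 − 3·45 − 664 − 4·3834 = -15940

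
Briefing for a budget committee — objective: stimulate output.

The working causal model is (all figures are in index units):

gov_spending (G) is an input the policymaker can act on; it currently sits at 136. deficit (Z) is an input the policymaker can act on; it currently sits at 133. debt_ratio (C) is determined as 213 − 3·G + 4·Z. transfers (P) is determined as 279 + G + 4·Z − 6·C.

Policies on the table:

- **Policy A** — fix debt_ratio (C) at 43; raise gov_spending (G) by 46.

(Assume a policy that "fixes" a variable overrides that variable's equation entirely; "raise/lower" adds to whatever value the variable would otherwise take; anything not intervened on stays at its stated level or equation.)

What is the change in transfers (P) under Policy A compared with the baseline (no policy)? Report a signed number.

1810

Baseline:
  G = 136
  Z = 133
  C = 213 − 3·136 + 4·133 = 337
  P = 279 + 136 + 4·133 − 6·337 = -1075
Policy A (C := 43, G + 46):
  G = 136 + 46 = 182
  Z = 133
  C = 43
  P = 279 + 182 + 4·133 − 6·43 = 735
Change in P: 735 − (-1075) = 1810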